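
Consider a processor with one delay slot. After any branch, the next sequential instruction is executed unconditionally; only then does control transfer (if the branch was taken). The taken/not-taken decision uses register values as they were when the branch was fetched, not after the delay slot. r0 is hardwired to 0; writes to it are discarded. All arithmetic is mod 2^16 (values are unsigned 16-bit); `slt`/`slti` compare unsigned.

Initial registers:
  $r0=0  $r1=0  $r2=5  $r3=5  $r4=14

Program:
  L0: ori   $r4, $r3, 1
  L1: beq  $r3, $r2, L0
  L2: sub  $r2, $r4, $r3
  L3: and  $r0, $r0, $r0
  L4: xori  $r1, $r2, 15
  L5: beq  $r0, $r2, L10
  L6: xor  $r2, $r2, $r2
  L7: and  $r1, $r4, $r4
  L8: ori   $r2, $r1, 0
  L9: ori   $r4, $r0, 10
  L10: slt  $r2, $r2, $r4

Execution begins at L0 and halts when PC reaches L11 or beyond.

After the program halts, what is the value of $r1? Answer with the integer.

#0 ori   $r4, $r3, 1 ; 0/0/5/5/5
#1 beq  $r3, $r2, L0 ; 0/0/5/5/5 ; →target
#2 sub  $r2, $r4, $r3 ; 0/0/0/5/5
#0 ori   $r4, $r3, 1 ; 0/0/0/5/5
#1 beq  $r3, $r2, L0 ; 0/0/0/5/5 ; →fallthru
#2 sub  $r2, $r4, $r3 ; 0/0/0/5/5
#3 and  $r0, $r0, $r0 ; 0/0/0/5/5
#4 xori  $r1, $r2, 15 ; 0/15/0/5/5
#5 beq  $r0, $r2, L10 ; 0/15/0/5/5 ; →target
#6 xor  $r2, $r2, $r2 ; 0/15/0/5/5
#10 slt  $r2, $r2, $r4 ; 0/15/1/5/5

15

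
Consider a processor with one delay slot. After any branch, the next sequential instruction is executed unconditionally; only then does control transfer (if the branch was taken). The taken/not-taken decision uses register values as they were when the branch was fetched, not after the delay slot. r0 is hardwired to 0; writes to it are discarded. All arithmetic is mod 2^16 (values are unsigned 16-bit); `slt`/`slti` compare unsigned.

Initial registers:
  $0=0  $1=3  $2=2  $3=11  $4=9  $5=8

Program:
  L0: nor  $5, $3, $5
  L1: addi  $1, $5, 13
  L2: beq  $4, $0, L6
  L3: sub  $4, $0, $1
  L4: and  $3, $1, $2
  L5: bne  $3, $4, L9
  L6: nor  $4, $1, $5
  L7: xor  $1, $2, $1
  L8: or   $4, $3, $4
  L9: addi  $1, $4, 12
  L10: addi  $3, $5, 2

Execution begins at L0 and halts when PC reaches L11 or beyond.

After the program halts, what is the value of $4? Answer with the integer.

PC=0  nor  $5, $3, $5        | $0=0 $1=3 $2=2 $3=11 $4=9 $5=65524
PC=1  addi  $1, $5, 13       | $0=0 $1=1 $2=2 $3=11 $4=9 $5=65524
PC=2  beq  $4, $0, L6        | $0=0 $1=1 $2=2 $3=11 $4=9 $5=65524  [not taken]
PC=3  sub  $4, $0, $1        | $0=0 $1=1 $2=2 $3=11 $4=65535 $5=65524
PC=4  and  $3, $1, $2        | $0=0 $1=1 $2=2 $3=0 $4=65535 $5=65524
PC=5  bne  $3, $4, L9        | $0=0 $1=1 $2=2 $3=0 $4=65535 $5=65524  [TAKEN]
PC=6  nor  $4, $1, $5        | $0=0 $1=1 $2=2 $3=0 $4=10 $5=65524
PC=9  addi  $1, $4, 12       | $0=0 $1=22 $2=2 $3=0 $4=10 $5=65524
PC=10 addi  $3, $5, 2        | $0=0 $1=22 $2=2 $3=65526 $4=10 $5=65524

10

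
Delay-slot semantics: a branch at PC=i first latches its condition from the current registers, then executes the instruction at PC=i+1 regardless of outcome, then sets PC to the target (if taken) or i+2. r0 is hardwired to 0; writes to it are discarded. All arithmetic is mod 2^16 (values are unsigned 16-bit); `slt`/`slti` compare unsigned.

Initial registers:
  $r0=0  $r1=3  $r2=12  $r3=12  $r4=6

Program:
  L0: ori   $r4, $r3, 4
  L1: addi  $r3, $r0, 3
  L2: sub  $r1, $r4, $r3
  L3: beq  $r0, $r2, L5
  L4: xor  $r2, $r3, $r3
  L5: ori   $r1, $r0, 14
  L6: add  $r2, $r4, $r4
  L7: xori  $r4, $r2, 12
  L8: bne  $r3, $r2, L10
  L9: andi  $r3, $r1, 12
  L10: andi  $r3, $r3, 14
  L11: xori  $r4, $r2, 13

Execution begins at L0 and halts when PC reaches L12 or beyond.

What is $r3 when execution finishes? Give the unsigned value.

  step pc=0: ori   $r4, $r3, 4  regs=(0,3,12,12,12)
  step pc=1: addi  $r3, $r0, 3  regs=(0,3,12,3,12)
  step pc=2: sub  $r1, $r4, $r3  regs=(0,9,12,3,12)
  step pc=3: beq  $r0, $r2, L5  cond=F  regs=(0,9,12,3,12)
  step pc=4: xor  $r2, $r3, $r3  regs=(0,9,0,3,12)
  step pc=5: ori   $r1, $r0, 14  regs=(0,14,0,3,12)
  step pc=6: add  $r2, $r4, $r4  regs=(0,14,24,3,12)
  step pc=7: xori  $r4, $r2, 12  regs=(0,14,24,3,20)
  step pc=8: bne  $r3, $r2, L10  cond=T  regs=(0,14,24,3,20)
  step pc=9: andi  $r3, $r1, 12  regs=(0,14,24,12,20)
  step pc=10: andi  $r3, $r3, 14  regs=(0,14,24,12,20)
  step pc=11: xori  $r4, $r2, 13  regs=(0,14,24,12,21)

12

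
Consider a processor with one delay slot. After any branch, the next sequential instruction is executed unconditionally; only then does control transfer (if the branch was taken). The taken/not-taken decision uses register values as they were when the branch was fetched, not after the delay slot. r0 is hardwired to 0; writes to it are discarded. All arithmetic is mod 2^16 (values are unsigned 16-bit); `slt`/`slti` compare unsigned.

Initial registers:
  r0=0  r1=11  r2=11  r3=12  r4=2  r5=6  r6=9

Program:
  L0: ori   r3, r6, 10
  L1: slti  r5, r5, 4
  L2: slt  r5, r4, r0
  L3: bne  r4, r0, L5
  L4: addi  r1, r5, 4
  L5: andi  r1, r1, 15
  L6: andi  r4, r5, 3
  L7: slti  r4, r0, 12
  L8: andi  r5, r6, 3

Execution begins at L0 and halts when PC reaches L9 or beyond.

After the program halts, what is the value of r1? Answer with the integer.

[0] ori   r3, r6, 10  →  {r0:0, r1:11, r2:11, r3:11, r4:2, r5:6, r6:9}
[1] slti  r5, r5, 4  →  {r0:0, r1:11, r2:11, r3:11, r4:2, r5:0, r6:9}
[2] slt  r5, r4, r0  →  {r0:0, r1:11, r2:11, r3:11, r4:2, r5:0, r6:9}
[3] bne  r4, r0, L5  →  {r0:0, r1:11, r2:11, r3:11, r4:2, r5:0, r6:9}  ⟨branch taken⟩
[4] addi  r1, r5, 4  →  {r0:0, r1:4, r2:11, r3:11, r4:2, r5:0, r6:9}
[5] andi  r1, r1, 15  →  {r0:0, r1:4, r2:11, r3:11, r4:2, r5:0, r6:9}
[6] andi  r4, r5, 3  →  {r0:0, r1:4, r2:11, r3:11, r4:0, r5:0, r6:9}
[7] slti  r4, r0, 12  →  {r0:0, r1:4, r2:11, r3:11, r4:1, r5:0, r6:9}
[8] andi  r5, r6, 3  →  {r0:0, r1:4, r2:11, r3:11, r4:1, r5:1, r6:9}

4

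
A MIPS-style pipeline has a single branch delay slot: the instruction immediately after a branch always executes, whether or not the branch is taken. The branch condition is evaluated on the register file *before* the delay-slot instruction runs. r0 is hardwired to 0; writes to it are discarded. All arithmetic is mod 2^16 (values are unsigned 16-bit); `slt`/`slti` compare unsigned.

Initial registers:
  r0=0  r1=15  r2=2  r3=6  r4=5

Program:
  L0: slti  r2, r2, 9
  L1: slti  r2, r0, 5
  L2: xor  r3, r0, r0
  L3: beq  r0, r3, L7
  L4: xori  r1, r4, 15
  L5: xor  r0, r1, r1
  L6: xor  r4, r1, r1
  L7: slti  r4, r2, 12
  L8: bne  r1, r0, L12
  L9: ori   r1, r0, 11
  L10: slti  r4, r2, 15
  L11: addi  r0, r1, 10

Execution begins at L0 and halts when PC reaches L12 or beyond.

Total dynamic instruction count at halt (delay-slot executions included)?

8

  step pc=0: slti  r2, r2, 9  regs=(0,15,1,6,5)
  step pc=1: slti  r2, r0, 5  regs=(0,15,1,6,5)
  step pc=2: xor  r3, r0, r0  regs=(0,15,1,0,5)
  step pc=3: beq  r0, r3, L7  cond=T  regs=(0,15,1,0,5)
  step pc=4: xori  r1, r4, 15  regs=(0,10,1,0,5)
  step pc=7: slti  r4, r2, 12  regs=(0,10,1,0,1)
  step pc=8: bne  r1, r0, L12  cond=T  regs=(0,10,1,0,1)
  step pc=9: ori   r1, r0, 11  regs=(0,11,1,0,1)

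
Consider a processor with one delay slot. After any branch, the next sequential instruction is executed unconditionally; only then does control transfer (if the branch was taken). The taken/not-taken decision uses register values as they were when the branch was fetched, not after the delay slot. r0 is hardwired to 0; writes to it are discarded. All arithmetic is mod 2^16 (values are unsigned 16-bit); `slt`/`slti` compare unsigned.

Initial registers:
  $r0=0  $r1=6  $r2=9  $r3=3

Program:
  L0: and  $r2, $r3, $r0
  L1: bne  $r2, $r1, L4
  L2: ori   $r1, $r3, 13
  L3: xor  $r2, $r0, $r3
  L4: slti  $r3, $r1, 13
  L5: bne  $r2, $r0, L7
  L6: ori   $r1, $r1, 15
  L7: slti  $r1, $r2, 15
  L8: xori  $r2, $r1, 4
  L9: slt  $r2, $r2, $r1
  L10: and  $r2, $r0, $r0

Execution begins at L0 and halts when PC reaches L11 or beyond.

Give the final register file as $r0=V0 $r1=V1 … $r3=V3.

$r0=0 $r1=1 $r2=0 $r3=0

[0] and  $r2, $r3, $r0  →  {$r0:0, $r1:6, $r2:0, $r3:3}
[1] bne  $r2, $r1, L4  →  {$r0:0, $r1:6, $r2:0, $r3:3}  ⟨branch taken⟩
[2] ori   $r1, $r3, 13  →  {$r0:0, $r1:15, $r2:0, $r3:3}
[4] slti  $r3, $r1, 13  →  {$r0:0, $r1:15, $r2:0, $r3:0}
[5] bne  $r2, $r0, L7  →  {$r0:0, $r1:15, $r2:0, $r3:0}  ⟨branch fallthrough⟩
[6] ori   $r1, $r1, 15  →  {$r0:0, $r1:15, $r2:0, $r3:0}
[7] slti  $r1, $r2, 15  →  {$r0:0, $r1:1, $r2:0, $r3:0}
[8] xori  $r2, $r1, 4  →  {$r0:0, $r1:1, $r2:5, $r3:0}
[9] slt  $r2, $r2, $r1  →  {$r0:0, $r1:1, $r2:0, $r3:0}
[10] and  $r2, $r0, $r0  →  {$r0:0, $r1:1, $r2:0, $r3:0}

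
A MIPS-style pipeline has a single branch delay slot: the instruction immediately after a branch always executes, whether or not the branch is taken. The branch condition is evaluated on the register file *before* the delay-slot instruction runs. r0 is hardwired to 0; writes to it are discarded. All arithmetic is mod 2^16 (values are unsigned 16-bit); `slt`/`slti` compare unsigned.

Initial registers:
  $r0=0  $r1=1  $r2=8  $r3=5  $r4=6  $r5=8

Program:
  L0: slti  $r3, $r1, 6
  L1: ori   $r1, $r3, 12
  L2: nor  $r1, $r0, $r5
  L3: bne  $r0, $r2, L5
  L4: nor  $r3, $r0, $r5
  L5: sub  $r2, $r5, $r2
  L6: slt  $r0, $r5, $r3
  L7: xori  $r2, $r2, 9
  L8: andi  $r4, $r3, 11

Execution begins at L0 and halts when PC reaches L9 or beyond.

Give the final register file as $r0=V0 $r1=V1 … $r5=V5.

#0 slti  $r3, $r1, 6 ; 0/1/8/1/6/8
#1 ori   $r1, $r3, 12 ; 0/13/8/1/6/8
#2 nor  $r1, $r0, $r5 ; 0/65527/8/1/6/8
#3 bne  $r0, $r2, L5 ; 0/65527/8/1/6/8 ; →target
#4 nor  $r3, $r0, $r5 ; 0/65527/8/65527/6/8
#5 sub  $r2, $r5, $r2 ; 0/65527/0/65527/6/8
#6 slt  $r0, $r5, $r3 ; 0/65527/0/65527/6/8
#7 xori  $r2, $r2, 9 ; 0/65527/9/65527/6/8
#8 andi  $r4, $r3, 11 ; 0/65527/9/65527/3/8

$r0=0 $r1=65527 $r2=9 $r3=65527 $r4=3 $r5=8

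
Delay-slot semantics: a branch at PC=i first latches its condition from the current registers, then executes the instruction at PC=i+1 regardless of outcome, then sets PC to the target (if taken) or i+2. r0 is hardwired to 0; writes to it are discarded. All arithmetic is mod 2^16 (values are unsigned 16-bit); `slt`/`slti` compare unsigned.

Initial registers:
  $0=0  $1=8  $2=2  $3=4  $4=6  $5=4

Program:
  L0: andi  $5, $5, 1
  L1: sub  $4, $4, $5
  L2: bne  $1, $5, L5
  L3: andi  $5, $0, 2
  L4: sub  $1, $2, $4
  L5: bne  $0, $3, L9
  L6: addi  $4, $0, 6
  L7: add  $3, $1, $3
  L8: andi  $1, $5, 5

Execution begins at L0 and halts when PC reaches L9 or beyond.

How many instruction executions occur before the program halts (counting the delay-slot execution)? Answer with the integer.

#0 andi  $5, $5, 1 ; 0/8/2/4/6/0
#1 sub  $4, $4, $5 ; 0/8/2/4/6/0
#2 bne  $1, $5, L5 ; 0/8/2/4/6/0 ; →target
#3 andi  $5, $0, 2 ; 0/8/2/4/6/0
#5 bne  $0, $3, L9 ; 0/8/2/4/6/0 ; →target
#6 addi  $4, $0, 6 ; 0/8/2/4/6/0

6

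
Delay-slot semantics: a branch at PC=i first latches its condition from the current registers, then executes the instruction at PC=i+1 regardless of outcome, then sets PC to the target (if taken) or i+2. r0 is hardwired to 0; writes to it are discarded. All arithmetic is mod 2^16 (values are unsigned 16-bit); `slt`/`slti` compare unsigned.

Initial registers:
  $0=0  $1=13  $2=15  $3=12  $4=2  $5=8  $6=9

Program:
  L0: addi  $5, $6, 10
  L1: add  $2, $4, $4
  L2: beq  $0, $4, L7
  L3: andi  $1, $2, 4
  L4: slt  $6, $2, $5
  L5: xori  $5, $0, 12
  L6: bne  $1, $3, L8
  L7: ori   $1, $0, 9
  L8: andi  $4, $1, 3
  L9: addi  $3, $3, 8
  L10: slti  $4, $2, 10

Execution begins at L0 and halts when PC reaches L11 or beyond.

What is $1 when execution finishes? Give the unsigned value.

  step pc=0: addi  $5, $6, 10  regs=(0,13,15,12,2,19,9)
  step pc=1: add  $2, $4, $4  regs=(0,13,4,12,2,19,9)
  step pc=2: beq  $0, $4, L7  cond=F  regs=(0,13,4,12,2,19,9)
  step pc=3: andi  $1, $2, 4  regs=(0,4,4,12,2,19,9)
  step pc=4: slt  $6, $2, $5  regs=(0,4,4,12,2,19,1)
  step pc=5: xori  $5, $0, 12  regs=(0,4,4,12,2,12,1)
  step pc=6: bne  $1, $3, L8  cond=T  regs=(0,4,4,12,2,12,1)
  step pc=7: ori   $1, $0, 9  regs=(0,9,4,12,2,12,1)
  step pc=8: andi  $4, $1, 3  regs=(0,9,4,12,1,12,1)
  step pc=9: addi  $3, $3, 8  regs=(0,9,4,20,1,12,1)
  step pc=10: slti  $4, $2, 10  regs=(0,9,4,20,1,12,1)

9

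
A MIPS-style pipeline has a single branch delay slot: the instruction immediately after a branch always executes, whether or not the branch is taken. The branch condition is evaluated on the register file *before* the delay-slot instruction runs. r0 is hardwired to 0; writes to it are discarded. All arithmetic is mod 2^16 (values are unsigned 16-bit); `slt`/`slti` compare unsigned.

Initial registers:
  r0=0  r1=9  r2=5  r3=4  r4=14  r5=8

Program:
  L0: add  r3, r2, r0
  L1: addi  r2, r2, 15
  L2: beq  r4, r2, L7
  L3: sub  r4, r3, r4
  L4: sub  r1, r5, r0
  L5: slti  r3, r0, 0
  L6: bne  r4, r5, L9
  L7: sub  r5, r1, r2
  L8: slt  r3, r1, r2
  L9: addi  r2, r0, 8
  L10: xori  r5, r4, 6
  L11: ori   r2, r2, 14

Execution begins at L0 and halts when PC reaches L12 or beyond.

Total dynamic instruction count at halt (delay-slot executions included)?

PC=0  add  r3, r2, r0        | r0=0 r1=9 r2=5 r3=5 r4=14 r5=8
PC=1  addi  r2, r2, 15       | r0=0 r1=9 r2=20 r3=5 r4=14 r5=8
PC=2  beq  r4, r2, L7        | r0=0 r1=9 r2=20 r3=5 r4=14 r5=8  [not taken]
PC=3  sub  r4, r3, r4        | r0=0 r1=9 r2=20 r3=5 r4=65527 r5=8
PC=4  sub  r1, r5, r0        | r0=0 r1=8 r2=20 r3=5 r4=65527 r5=8
PC=5  slti  r3, r0, 0        | r0=0 r1=8 r2=20 r3=0 r4=65527 r5=8
PC=6  bne  r4, r5, L9        | r0=0 r1=8 r2=20 r3=0 r4=65527 r5=8  [TAKEN]
PC=7  sub  r5, r1, r2        | r0=0 r1=8 r2=20 r3=0 r4=65527 r5=65524
PC=9  addi  r2, r0, 8        | r0=0 r1=8 r2=8 r3=0 r4=65527 r5=65524
PC=10 xori  r5, r4, 6        | r0=0 r1=8 r2=8 r3=0 r4=65527 r5=65521
PC=11 ori   r2, r2, 14       | r0=0 r1=8 r2=14 r3=0 r4=65527 r5=65521

11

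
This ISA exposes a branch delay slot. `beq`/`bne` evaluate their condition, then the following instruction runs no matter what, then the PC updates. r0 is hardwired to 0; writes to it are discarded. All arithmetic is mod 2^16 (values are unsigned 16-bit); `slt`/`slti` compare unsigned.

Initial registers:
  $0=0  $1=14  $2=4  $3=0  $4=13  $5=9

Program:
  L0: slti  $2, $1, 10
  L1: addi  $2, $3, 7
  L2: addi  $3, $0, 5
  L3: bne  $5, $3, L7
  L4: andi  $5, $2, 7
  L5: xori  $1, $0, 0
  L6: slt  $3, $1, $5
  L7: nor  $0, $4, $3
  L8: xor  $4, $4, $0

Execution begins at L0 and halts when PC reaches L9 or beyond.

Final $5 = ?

[0] slti  $2, $1, 10  →  {$0:0, $1:14, $2:0, $3:0, $4:13, $5:9}
[1] addi  $2, $3, 7  →  {$0:0, $1:14, $2:7, $3:0, $4:13, $5:9}
[2] addi  $3, $0, 5  →  {$0:0, $1:14, $2:7, $3:5, $4:13, $5:9}
[3] bne  $5, $3, L7  →  {$0:0, $1:14, $2:7, $3:5, $4:13, $5:9}  ⟨branch taken⟩
[4] andi  $5, $2, 7  →  {$0:0, $1:14, $2:7, $3:5, $4:13, $5:7}
[7] nor  $0, $4, $3  →  {$0:0, $1:14, $2:7, $3:5, $4:13, $5:7}
[8] xor  $4, $4, $0  →  {$0:0, $1:14, $2:7, $3:5, $4:13, $5:7}

7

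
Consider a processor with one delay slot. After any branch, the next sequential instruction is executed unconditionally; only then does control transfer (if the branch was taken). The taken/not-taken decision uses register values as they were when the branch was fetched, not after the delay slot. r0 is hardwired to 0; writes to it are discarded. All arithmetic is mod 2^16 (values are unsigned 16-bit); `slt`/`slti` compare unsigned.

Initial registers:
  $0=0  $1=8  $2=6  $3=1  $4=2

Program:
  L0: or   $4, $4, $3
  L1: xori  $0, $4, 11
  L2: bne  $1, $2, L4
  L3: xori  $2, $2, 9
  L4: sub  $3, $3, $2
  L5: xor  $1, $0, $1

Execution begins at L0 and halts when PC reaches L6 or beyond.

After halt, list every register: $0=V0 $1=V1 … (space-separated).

#0 or   $4, $4, $3 ; 0/8/6/1/3
#1 xori  $0, $4, 11 ; 0/8/6/1/3
#2 bne  $1, $2, L4 ; 0/8/6/1/3 ; →target
#3 xori  $2, $2, 9 ; 0/8/15/1/3
#4 sub  $3, $3, $2 ; 0/8/15/65522/3
#5 xor  $1, $0, $1 ; 0/8/15/65522/3

$0=0 $1=8 $2=15 $3=65522 $4=3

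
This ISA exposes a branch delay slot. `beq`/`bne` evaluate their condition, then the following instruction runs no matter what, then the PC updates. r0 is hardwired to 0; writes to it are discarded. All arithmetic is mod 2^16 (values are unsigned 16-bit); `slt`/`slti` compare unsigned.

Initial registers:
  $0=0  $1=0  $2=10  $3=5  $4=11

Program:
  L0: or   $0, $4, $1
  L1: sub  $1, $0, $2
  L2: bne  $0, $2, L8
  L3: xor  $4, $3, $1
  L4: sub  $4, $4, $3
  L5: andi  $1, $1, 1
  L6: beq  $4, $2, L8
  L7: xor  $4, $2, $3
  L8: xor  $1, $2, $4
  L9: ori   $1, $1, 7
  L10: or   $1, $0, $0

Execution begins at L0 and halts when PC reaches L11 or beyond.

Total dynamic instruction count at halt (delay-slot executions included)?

7

#0 or   $0, $4, $1 ; 0/0/10/5/11
#1 sub  $1, $0, $2 ; 0/65526/10/5/11
#2 bne  $0, $2, L8 ; 0/65526/10/5/11 ; →target
#3 xor  $4, $3, $1 ; 0/65526/10/5/65523
#8 xor  $1, $2, $4 ; 0/65529/10/5/65523
#9 ori   $1, $1, 7 ; 0/65535/10/5/65523
#10 or   $1, $0, $0 ; 0/0/10/5/65523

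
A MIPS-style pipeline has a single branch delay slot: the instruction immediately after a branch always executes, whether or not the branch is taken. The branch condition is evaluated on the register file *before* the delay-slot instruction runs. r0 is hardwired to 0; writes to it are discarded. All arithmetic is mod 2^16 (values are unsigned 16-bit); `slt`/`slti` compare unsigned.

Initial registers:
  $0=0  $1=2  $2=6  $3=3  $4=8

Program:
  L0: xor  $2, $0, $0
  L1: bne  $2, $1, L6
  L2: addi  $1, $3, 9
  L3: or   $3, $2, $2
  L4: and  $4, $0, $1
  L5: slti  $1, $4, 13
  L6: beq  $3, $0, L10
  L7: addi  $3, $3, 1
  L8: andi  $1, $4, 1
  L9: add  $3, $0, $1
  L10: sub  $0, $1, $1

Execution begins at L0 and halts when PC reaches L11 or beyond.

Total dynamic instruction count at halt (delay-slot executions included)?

#0 xor  $2, $0, $0 ; 0/2/0/3/8
#1 bne  $2, $1, L6 ; 0/2/0/3/8 ; →target
#2 addi  $1, $3, 9 ; 0/12/0/3/8
#6 beq  $3, $0, L10 ; 0/12/0/3/8 ; →fallthru
#7 addi  $3, $3, 1 ; 0/12/0/4/8
#8 andi  $1, $4, 1 ; 0/0/0/4/8
#9 add  $3, $0, $1 ; 0/0/0/0/8
#10 sub  $0, $1, $1 ; 0/0/0/0/8

8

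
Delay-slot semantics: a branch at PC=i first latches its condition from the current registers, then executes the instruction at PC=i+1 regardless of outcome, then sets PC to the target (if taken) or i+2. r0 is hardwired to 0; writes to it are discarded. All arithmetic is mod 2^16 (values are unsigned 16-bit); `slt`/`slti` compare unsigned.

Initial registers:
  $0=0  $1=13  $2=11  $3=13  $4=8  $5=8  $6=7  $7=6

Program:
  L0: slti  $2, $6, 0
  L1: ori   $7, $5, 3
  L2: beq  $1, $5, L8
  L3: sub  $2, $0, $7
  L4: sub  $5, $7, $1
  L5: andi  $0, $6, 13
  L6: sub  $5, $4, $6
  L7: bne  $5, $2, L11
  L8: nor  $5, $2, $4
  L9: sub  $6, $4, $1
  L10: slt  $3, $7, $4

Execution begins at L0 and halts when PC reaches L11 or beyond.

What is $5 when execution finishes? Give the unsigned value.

  step pc=0: slti  $2, $6, 0  regs=(0,13,0,13,8,8,7,6)
  step pc=1: ori   $7, $5, 3  regs=(0,13,0,13,8,8,7,11)
  step pc=2: beq  $1, $5, L8  cond=F  regs=(0,13,0,13,8,8,7,11)
  step pc=3: sub  $2, $0, $7  regs=(0,13,65525,13,8,8,7,11)
  step pc=4: sub  $5, $7, $1  regs=(0,13,65525,13,8,65534,7,11)
  step pc=5: andi  $0, $6, 13  regs=(0,13,65525,13,8,65534,7,11)
  step pc=6: sub  $5, $4, $6  regs=(0,13,65525,13,8,1,7,11)
  step pc=7: bne  $5, $2, L11  cond=T  regs=(0,13,65525,13,8,1,7,11)
  step pc=8: nor  $5, $2, $4  regs=(0,13,65525,13,8,2,7,11)

2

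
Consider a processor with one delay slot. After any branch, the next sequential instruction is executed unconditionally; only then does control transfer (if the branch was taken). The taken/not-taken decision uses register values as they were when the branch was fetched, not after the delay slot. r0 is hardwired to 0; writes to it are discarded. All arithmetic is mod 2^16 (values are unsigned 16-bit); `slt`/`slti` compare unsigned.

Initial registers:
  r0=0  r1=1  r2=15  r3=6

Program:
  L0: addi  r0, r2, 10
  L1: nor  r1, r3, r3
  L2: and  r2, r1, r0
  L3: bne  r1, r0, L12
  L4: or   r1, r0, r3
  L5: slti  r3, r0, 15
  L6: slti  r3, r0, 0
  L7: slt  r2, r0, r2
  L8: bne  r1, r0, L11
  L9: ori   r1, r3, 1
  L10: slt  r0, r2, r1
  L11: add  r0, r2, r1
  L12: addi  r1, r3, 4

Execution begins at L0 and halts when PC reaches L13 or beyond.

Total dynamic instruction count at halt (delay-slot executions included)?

  step pc=0: addi  r0, r2, 10  regs=(0,1,15,6)
  step pc=1: nor  r1, r3, r3  regs=(0,65529,15,6)
  step pc=2: and  r2, r1, r0  regs=(0,65529,0,6)
  step pc=3: bne  r1, r0, L12  cond=T  regs=(0,65529,0,6)
  step pc=4: or   r1, r0, r3  regs=(0,6,0,6)
  step pc=12: addi  r1, r3, 4  regs=(0,10,0,6)

6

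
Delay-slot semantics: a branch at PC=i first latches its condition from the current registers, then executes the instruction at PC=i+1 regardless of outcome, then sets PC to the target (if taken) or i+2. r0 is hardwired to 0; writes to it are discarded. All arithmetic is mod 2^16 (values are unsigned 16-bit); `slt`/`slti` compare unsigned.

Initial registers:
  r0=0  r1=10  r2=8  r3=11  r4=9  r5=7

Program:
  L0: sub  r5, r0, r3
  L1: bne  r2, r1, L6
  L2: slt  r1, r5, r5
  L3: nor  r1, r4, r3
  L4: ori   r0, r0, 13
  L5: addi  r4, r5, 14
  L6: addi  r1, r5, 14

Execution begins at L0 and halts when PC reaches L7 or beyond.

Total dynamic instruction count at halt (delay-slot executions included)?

#0 sub  r5, r0, r3 ; 0/10/8/11/9/65525
#1 bne  r2, r1, L6 ; 0/10/8/11/9/65525 ; →target
#2 slt  r1, r5, r5 ; 0/0/8/11/9/65525
#6 addi  r1, r5, 14 ; 0/3/8/11/9/65525

4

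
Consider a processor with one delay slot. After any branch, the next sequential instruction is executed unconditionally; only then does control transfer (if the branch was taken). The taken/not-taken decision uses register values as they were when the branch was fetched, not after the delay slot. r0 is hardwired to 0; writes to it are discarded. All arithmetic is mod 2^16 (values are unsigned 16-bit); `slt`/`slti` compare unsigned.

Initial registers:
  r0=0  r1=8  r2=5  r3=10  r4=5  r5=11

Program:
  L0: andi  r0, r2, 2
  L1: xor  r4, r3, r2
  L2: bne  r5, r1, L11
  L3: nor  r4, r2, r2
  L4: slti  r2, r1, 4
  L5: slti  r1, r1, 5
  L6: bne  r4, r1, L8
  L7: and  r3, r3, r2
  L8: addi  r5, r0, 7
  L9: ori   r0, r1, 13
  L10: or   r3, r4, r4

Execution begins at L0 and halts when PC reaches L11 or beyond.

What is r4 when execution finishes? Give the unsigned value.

65530

  step pc=0: andi  r0, r2, 2  regs=(0,8,5,10,5,11)
  step pc=1: xor  r4, r3, r2  regs=(0,8,5,10,15,11)
  step pc=2: bne  r5, r1, L11  cond=T  regs=(0,8,5,10,15,11)
  step pc=3: nor  r4, r2, r2  regs=(0,8,5,10,65530,11)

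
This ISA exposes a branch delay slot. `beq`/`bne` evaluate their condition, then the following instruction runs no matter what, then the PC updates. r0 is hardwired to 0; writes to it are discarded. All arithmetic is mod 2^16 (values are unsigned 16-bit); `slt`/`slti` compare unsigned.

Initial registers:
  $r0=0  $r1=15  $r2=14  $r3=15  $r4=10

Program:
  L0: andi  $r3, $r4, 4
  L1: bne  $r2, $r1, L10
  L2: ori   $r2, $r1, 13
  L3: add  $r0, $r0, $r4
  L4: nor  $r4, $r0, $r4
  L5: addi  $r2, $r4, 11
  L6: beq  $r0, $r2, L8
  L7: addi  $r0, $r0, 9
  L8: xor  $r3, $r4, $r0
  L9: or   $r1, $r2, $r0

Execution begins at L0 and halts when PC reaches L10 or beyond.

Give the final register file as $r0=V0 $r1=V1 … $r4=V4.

$r0=0 $r1=15 $r2=15 $r3=0 $r4=10

PC=0  andi  $r3, $r4, 4      | $r0=0 $r1=15 $r2=14 $r3=0 $r4=10
PC=1  bne  $r2, $r1, L10     | $r0=0 $r1=15 $r2=14 $r3=0 $r4=10  [TAKEN]
PC=2  ori   $r2, $r1, 13     | $r0=0 $r1=15 $r2=15 $r3=0 $r4=10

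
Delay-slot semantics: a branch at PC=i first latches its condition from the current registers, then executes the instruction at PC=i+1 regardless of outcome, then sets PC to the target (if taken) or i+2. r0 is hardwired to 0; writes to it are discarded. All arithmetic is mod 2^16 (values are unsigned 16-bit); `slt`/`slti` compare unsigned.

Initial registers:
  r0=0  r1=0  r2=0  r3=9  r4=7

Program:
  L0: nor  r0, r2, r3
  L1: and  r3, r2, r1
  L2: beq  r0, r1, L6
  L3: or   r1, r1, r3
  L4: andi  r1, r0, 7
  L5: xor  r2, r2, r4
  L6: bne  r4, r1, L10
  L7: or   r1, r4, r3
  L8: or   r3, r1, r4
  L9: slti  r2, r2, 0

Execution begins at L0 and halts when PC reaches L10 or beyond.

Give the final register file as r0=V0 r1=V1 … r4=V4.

r0=0 r1=7 r2=0 r3=0 r4=7

  step pc=0: nor  r0, r2, r3  regs=(0,0,0,9,7)
  step pc=1: and  r3, r2, r1  regs=(0,0,0,0,7)
  step pc=2: beq  r0, r1, L6  cond=T  regs=(0,0,0,0,7)
  step pc=3: or   r1, r1, r3  regs=(0,0,0,0,7)
  step pc=6: bne  r4, r1, L10  cond=T  regs=(0,0,0,0,7)
  step pc=7: or   r1, r4, r3  regs=(0,7,0,0,7)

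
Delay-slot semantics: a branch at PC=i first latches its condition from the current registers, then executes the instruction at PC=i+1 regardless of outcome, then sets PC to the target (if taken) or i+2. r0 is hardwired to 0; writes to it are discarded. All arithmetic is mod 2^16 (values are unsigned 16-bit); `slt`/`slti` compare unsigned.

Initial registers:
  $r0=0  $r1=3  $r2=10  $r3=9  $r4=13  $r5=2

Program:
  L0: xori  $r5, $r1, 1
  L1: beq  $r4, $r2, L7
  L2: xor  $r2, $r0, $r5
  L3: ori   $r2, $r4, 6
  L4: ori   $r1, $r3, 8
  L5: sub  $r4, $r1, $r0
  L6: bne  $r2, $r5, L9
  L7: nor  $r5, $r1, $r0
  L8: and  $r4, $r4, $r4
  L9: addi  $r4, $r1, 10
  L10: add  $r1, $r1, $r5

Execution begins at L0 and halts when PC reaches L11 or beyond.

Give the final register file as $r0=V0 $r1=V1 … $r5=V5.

$r0=0 $r1=65535 $r2=15 $r3=9 $r4=19 $r5=65526

PC=0  xori  $r5, $r1, 1      | $r0=0 $r1=3 $r2=10 $r3=9 $r4=13 $r5=2
PC=1  beq  $r4, $r2, L7      | $r0=0 $r1=3 $r2=10 $r3=9 $r4=13 $r5=2  [not taken]
PC=2  xor  $r2, $r0, $r5     | $r0=0 $r1=3 $r2=2 $r3=9 $r4=13 $r5=2
PC=3  ori   $r2, $r4, 6      | $r0=0 $r1=3 $r2=15 $r3=9 $r4=13 $r5=2
PC=4  ori   $r1, $r3, 8      | $r0=0 $r1=9 $r2=15 $r3=9 $r4=13 $r5=2
PC=5  sub  $r4, $r1, $r0     | $r0=0 $r1=9 $r2=15 $r3=9 $r4=9 $r5=2
PC=6  bne  $r2, $r5, L9      | $r0=0 $r1=9 $r2=15 $r3=9 $r4=9 $r5=2  [TAKEN]
PC=7  nor  $r5, $r1, $r0     | $r0=0 $r1=9 $r2=15 $r3=9 $r4=9 $r5=65526
PC=9  addi  $r4, $r1, 10     | $r0=0 $r1=9 $r2=15 $r3=9 $r4=19 $r5=65526
PC=10 add  $r1, $r1, $r5     | $r0=0 $r1=65535 $r2=15 $r3=9 $r4=19 $r5=65526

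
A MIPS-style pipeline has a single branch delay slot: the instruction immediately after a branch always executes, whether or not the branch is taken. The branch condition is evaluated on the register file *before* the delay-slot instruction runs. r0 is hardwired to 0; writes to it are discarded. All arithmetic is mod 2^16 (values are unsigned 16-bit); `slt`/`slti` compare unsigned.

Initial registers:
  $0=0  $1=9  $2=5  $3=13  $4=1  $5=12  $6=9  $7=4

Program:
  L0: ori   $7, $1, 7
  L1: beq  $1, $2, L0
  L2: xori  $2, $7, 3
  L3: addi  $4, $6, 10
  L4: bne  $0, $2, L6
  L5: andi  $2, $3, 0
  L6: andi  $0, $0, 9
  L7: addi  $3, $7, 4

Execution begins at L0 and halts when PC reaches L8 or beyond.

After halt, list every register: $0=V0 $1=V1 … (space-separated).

PC=0  ori   $7, $1, 7        | $0=0 $1=9 $2=5 $3=13 $4=1 $5=12 $6=9 $7=15
PC=1  beq  $1, $2, L0        | $0=0 $1=9 $2=5 $3=13 $4=1 $5=12 $6=9 $7=15  [not taken]
PC=2  xori  $2, $7, 3        | $0=0 $1=9 $2=12 $3=13 $4=1 $5=12 $6=9 $7=15
PC=3  addi  $4, $6, 10       | $0=0 $1=9 $2=12 $3=13 $4=19 $5=12 $6=9 $7=15
PC=4  bne  $0, $2, L6        | $0=0 $1=9 $2=12 $3=13 $4=19 $5=12 $6=9 $7=15  [TAKEN]
PC=5  andi  $2, $3, 0        | $0=0 $1=9 $2=0 $3=13 $4=19 $5=12 $6=9 $7=15
PC=6  andi  $0, $0, 9        | $0=0 $1=9 $2=0 $3=13 $4=19 $5=12 $6=9 $7=15
PC=7  addi  $3, $7, 4        | $0=0 $1=9 $2=0 $3=19 $4=19 $5=12 $6=9 $7=15

$0=0 $1=9 $2=0 $3=19 $4=19 $5=12 $6=9 $7=15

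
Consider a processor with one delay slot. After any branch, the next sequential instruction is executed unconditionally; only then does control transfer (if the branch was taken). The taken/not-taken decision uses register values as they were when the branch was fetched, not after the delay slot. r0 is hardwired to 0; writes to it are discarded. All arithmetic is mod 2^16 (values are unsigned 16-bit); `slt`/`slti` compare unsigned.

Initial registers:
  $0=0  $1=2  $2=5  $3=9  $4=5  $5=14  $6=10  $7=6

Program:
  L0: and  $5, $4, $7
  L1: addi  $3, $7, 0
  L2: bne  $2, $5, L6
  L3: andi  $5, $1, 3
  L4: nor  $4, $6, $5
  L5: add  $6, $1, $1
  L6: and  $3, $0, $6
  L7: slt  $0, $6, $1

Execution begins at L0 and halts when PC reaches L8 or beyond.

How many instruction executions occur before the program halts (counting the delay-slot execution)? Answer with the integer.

PC=0  and  $5, $4, $7        | $0=0 $1=2 $2=5 $3=9 $4=5 $5=4 $6=10 $7=6
PC=1  addi  $3, $7, 0        | $0=0 $1=2 $2=5 $3=6 $4=5 $5=4 $6=10 $7=6
PC=2  bne  $2, $5, L6        | $0=0 $1=2 $2=5 $3=6 $4=5 $5=4 $6=10 $7=6  [TAKEN]
PC=3  andi  $5, $1, 3        | $0=0 $1=2 $2=5 $3=6 $4=5 $5=2 $6=10 $7=6
PC=6  and  $3, $0, $6        | $0=0 $1=2 $2=5 $3=0 $4=5 $5=2 $6=10 $7=6
PC=7  slt  $0, $6, $1        | $0=0 $1=2 $2=5 $3=0 $4=5 $5=2 $6=10 $7=6

6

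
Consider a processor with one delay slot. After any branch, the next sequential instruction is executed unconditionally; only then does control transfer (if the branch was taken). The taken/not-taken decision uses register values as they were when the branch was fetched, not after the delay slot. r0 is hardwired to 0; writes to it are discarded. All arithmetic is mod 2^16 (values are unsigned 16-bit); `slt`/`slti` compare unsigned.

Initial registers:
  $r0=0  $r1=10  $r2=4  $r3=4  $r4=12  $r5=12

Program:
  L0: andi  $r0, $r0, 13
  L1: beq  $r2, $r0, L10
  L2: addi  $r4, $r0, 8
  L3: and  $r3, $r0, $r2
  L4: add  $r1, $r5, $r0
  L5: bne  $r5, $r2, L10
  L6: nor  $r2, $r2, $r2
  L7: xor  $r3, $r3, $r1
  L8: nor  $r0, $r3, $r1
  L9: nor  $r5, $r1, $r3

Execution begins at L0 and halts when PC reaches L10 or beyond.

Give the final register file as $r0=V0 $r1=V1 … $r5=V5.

[0] andi  $r0, $r0, 13  →  {$r0:0, $r1:10, $r2:4, $r3:4, $r4:12, $r5:12}
[1] beq  $r2, $r0, L10  →  {$r0:0, $r1:10, $r2:4, $r3:4, $r4:12, $r5:12}  ⟨branch fallthrough⟩
[2] addi  $r4, $r0, 8  →  {$r0:0, $r1:10, $r2:4, $r3:4, $r4:8, $r5:12}
[3] and  $r3, $r0, $r2  →  {$r0:0, $r1:10, $r2:4, $r3:0, $r4:8, $r5:12}
[4] add  $r1, $r5, $r0  →  {$r0:0, $r1:12, $r2:4, $r3:0, $r4:8, $r5:12}
[5] bne  $r5, $r2, L10  →  {$r0:0, $r1:12, $r2:4, $r3:0, $r4:8, $r5:12}  ⟨branch taken⟩
[6] nor  $r2, $r2, $r2  →  {$r0:0, $r1:12, $r2:65531, $r3:0, $r4:8, $r5:12}

$r0=0 $r1=12 $r2=65531 $r3=0 $r4=8 $r5=12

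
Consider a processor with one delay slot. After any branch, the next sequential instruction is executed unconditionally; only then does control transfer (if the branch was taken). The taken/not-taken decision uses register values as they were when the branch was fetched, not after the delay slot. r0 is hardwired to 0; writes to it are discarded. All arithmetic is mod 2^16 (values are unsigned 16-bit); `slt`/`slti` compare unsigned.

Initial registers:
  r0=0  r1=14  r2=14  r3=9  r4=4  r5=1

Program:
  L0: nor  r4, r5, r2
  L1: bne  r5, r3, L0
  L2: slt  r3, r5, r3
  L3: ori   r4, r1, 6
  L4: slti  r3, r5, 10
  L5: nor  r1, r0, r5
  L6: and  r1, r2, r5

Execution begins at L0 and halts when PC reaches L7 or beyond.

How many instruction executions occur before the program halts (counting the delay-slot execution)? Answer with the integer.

10

  step pc=0: nor  r4, r5, r2  regs=(0,14,14,9,65520,1)
  step pc=1: bne  r5, r3, L0  cond=T  regs=(0,14,14,9,65520,1)
  step pc=2: slt  r3, r5, r3  regs=(0,14,14,1,65520,1)
  step pc=0: nor  r4, r5, r2  regs=(0,14,14,1,65520,1)
  step pc=1: bne  r5, r3, L0  cond=F  regs=(0,14,14,1,65520,1)
  step pc=2: slt  r3, r5, r3  regs=(0,14,14,0,65520,1)
  step pc=3: ori   r4, r1, 6  regs=(0,14,14,0,14,1)
  step pc=4: slti  r3, r5, 10  regs=(0,14,14,1,14,1)
  step pc=5: nor  r1, r0, r5  regs=(0,65534,14,1,14,1)
  step pc=6: and  r1, r2, r5  regs=(0,0,14,1,14,1)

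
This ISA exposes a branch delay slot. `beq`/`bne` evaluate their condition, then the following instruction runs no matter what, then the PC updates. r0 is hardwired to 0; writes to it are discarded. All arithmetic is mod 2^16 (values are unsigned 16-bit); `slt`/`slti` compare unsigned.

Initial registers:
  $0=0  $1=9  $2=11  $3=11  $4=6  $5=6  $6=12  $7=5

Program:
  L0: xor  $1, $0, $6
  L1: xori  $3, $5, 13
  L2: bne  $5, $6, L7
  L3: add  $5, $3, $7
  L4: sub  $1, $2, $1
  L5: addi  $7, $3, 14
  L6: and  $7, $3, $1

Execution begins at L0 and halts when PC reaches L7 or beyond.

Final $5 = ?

PC=0  xor  $1, $0, $6        | $0=0 $1=12 $2=11 $3=11 $4=6 $5=6 $6=12 $7=5
PC=1  xori  $3, $5, 13       | $0=0 $1=12 $2=11 $3=11 $4=6 $5=6 $6=12 $7=5
PC=2  bne  $5, $6, L7        | $0=0 $1=12 $2=11 $3=11 $4=6 $5=6 $6=12 $7=5  [TAKEN]
PC=3  add  $5, $3, $7        | $0=0 $1=12 $2=11 $3=11 $4=6 $5=16 $6=12 $7=5

16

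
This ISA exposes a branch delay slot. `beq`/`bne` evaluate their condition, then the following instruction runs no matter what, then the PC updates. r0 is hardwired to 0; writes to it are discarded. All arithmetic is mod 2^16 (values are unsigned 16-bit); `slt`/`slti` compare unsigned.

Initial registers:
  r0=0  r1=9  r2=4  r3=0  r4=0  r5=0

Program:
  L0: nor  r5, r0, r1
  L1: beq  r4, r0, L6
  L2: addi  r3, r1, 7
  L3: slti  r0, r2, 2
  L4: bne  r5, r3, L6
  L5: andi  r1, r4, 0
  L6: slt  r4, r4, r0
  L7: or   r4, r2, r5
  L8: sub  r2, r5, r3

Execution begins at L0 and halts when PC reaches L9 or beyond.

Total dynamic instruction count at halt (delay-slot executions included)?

  step pc=0: nor  r5, r0, r1  regs=(0,9,4,0,0,65526)
  step pc=1: beq  r4, r0, L6  cond=T  regs=(0,9,4,0,0,65526)
  step pc=2: addi  r3, r1, 7  regs=(0,9,4,16,0,65526)
  step pc=6: slt  r4, r4, r0  regs=(0,9,4,16,0,65526)
  step pc=7: or   r4, r2, r5  regs=(0,9,4,16,65526,65526)
  step pc=8: sub  r2, r5, r3  regs=(0,9,65510,16,65526,65526)

6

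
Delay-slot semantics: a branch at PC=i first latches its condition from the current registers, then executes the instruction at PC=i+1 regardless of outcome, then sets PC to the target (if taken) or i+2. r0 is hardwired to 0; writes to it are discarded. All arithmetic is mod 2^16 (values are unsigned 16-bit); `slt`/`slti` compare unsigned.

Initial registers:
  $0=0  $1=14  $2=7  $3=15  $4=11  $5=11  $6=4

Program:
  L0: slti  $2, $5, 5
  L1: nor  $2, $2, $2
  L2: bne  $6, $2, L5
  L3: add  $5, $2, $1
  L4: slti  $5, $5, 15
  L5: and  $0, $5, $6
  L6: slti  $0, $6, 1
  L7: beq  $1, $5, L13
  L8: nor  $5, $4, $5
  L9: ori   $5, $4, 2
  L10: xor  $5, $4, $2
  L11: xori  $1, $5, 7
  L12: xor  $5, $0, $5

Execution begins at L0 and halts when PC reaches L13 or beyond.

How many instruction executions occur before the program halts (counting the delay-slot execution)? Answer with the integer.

  step pc=0: slti  $2, $5, 5  regs=(0,14,0,15,11,11,4)
  step pc=1: nor  $2, $2, $2  regs=(0,14,65535,15,11,11,4)
  step pc=2: bne  $6, $2, L5  cond=T  regs=(0,14,65535,15,11,11,4)
  step pc=3: add  $5, $2, $1  regs=(0,14,65535,15,11,13,4)
  step pc=5: and  $0, $5, $6  regs=(0,14,65535,15,11,13,4)
  step pc=6: slti  $0, $6, 1  regs=(0,14,65535,15,11,13,4)
  step pc=7: beq  $1, $5, L13  cond=F  regs=(0,14,65535,15,11,13,4)
  step pc=8: nor  $5, $4, $5  regs=(0,14,65535,15,11,65520,4)
  step pc=9: ori   $5, $4, 2  regs=(0,14,65535,15,11,11,4)
  step pc=10: xor  $5, $4, $2  regs=(0,14,65535,15,11,65524,4)
  step pc=11: xori  $1, $5, 7  regs=(0,65523,65535,15,11,65524,4)
  step pc=12: xor  $5, $0, $5  regs=(0,65523,65535,15,11,65524,4)

12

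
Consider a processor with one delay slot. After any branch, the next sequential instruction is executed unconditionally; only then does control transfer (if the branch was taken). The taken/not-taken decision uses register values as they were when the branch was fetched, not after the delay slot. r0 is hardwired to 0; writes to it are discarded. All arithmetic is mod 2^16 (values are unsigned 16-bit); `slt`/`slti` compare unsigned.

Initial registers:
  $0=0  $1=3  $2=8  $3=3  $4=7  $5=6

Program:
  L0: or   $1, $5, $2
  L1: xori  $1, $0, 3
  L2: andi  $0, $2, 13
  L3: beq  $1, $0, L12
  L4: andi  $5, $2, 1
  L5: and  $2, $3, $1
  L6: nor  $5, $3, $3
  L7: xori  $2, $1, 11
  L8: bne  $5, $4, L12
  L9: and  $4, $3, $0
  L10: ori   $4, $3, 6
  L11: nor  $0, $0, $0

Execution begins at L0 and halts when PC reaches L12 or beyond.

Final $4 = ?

0

[0] or   $1, $5, $2  →  {$0:0, $1:14, $2:8, $3:3, $4:7, $5:6}
[1] xori  $1, $0, 3  →  {$0:0, $1:3, $2:8, $3:3, $4:7, $5:6}
[2] andi  $0, $2, 13  →  {$0:0, $1:3, $2:8, $3:3, $4:7, $5:6}
[3] beq  $1, $0, L12  →  {$0:0, $1:3, $2:8, $3:3, $4:7, $5:6}  ⟨branch fallthrough⟩
[4] andi  $5, $2, 1  →  {$0:0, $1:3, $2:8, $3:3, $4:7, $5:0}
[5] and  $2, $3, $1  →  {$0:0, $1:3, $2:3, $3:3, $4:7, $5:0}
[6] nor  $5, $3, $3  →  {$0:0, $1:3, $2:3, $3:3, $4:7, $5:65532}
[7] xori  $2, $1, 11  →  {$0:0, $1:3, $2:8, $3:3, $4:7, $5:65532}
[8] bne  $5, $4, L12  →  {$0:0, $1:3, $2:8, $3:3, $4:7, $5:65532}  ⟨branch taken⟩
[9] and  $4, $3, $0  →  {$0:0, $1:3, $2:8, $3:3, $4:0, $5:65532}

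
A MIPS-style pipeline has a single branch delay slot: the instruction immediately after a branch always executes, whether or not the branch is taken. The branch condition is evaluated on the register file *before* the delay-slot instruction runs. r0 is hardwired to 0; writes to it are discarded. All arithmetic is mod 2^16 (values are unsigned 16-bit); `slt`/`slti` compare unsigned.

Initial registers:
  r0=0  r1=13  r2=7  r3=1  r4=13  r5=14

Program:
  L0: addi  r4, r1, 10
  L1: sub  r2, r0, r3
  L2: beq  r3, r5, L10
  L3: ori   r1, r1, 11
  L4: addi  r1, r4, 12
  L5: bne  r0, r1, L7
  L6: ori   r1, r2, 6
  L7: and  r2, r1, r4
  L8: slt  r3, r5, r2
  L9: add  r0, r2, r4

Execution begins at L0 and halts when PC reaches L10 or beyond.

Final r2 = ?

[0] addi  r4, r1, 10  →  {r0:0, r1:13, r2:7, r3:1, r4:23, r5:14}
[1] sub  r2, r0, r3  →  {r0:0, r1:13, r2:65535, r3:1, r4:23, r5:14}
[2] beq  r3, r5, L10  →  {r0:0, r1:13, r2:65535, r3:1, r4:23, r5:14}  ⟨branch fallthrough⟩
[3] ori   r1, r1, 11  →  {r0:0, r1:15, r2:65535, r3:1, r4:23, r5:14}
[4] addi  r1, r4, 12  →  {r0:0, r1:35, r2:65535, r3:1, r4:23, r5:14}
[5] bne  r0, r1, L7  →  {r0:0, r1:35, r2:65535, r3:1, r4:23, r5:14}  ⟨branch taken⟩
[6] ori   r1, r2, 6  →  {r0:0, r1:65535, r2:65535, r3:1, r4:23, r5:14}
[7] and  r2, r1, r4  →  {r0:0, r1:65535, r2:23, r3:1, r4:23, r5:14}
[8] slt  r3, r5, r2  →  {r0:0, r1:65535, r2:23, r3:1, r4:23, r5:14}
[9] add  r0, r2, r4  →  {r0:0, r1:65535, r2:23, r3:1, r4:23, r5:14}

23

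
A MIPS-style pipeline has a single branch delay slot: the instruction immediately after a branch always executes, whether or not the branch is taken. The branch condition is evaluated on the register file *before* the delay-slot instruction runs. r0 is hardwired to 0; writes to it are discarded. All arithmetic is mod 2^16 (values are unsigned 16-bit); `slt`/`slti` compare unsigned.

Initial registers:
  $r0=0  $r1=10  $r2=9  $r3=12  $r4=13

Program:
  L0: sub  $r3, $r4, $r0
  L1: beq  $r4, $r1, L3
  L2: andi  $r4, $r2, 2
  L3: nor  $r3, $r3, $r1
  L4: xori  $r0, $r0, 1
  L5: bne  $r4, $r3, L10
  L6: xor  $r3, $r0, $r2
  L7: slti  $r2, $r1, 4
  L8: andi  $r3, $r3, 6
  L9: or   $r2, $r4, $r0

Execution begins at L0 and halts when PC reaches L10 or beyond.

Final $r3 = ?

#0 sub  $r3, $r4, $r0 ; 0/10/9/13/13
#1 beq  $r4, $r1, L3 ; 0/10/9/13/13 ; →fallthru
#2 andi  $r4, $r2, 2 ; 0/10/9/13/0
#3 nor  $r3, $r3, $r1 ; 0/10/9/65520/0
#4 xori  $r0, $r0, 1 ; 0/10/9/65520/0
#5 bne  $r4, $r3, L10 ; 0/10/9/65520/0 ; →target
#6 xor  $r3, $r0, $r2 ; 0/10/9/9/0

9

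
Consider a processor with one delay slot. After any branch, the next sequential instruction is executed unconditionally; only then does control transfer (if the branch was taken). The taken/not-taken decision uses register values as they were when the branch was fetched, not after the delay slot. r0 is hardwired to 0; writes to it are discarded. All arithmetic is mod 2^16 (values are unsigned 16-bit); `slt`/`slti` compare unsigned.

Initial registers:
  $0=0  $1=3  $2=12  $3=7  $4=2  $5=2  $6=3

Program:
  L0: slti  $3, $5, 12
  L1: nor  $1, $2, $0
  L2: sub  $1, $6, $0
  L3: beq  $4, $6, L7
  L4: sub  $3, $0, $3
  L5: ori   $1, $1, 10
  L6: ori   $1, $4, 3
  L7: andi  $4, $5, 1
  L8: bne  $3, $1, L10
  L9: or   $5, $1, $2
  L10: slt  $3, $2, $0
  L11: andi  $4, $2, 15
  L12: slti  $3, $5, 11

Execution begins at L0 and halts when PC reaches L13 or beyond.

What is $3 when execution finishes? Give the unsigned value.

PC=0  slti  $3, $5, 12       | $0=0 $1=3 $2=12 $3=1 $4=2 $5=2 $6=3
PC=1  nor  $1, $2, $0        | $0=0 $1=65523 $2=12 $3=1 $4=2 $5=2 $6=3
PC=2  sub  $1, $6, $0        | $0=0 $1=3 $2=12 $3=1 $4=2 $5=2 $6=3
PC=3  beq  $4, $6, L7        | $0=0 $1=3 $2=12 $3=1 $4=2 $5=2 $6=3  [not taken]
PC=4  sub  $3, $0, $3        | $0=0 $1=3 $2=12 $3=65535 $4=2 $5=2 $6=3
PC=5  ori   $1, $1, 10       | $0=0 $1=11 $2=12 $3=65535 $4=2 $5=2 $6=3
PC=6  ori   $1, $4, 3        | $0=0 $1=3 $2=12 $3=65535 $4=2 $5=2 $6=3
PC=7  andi  $4, $5, 1        | $0=0 $1=3 $2=12 $3=65535 $4=0 $5=2 $6=3
PC=8  bne  $3, $1, L10       | $0=0 $1=3 $2=12 $3=65535 $4=0 $5=2 $6=3  [TAKEN]
PC=9  or   $5, $1, $2        | $0=0 $1=3 $2=12 $3=65535 $4=0 $5=15 $6=3
PC=10 slt  $3, $2, $0        | $0=0 $1=3 $2=12 $3=0 $4=0 $5=15 $6=3
PC=11 andi  $4, $2, 15       | $0=0 $1=3 $2=12 $3=0 $4=12 $5=15 $6=3
PC=12 slti  $3, $5, 11       | $0=0 $1=3 $2=12 $3=0 $4=12 $5=15 $6=3

0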